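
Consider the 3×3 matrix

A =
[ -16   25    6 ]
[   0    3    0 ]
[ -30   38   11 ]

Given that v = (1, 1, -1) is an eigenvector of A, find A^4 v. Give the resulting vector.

(81, 81, -81)

First find the eigenvalue: Av = (3, 3, -3) = 3·(1, 1, -1), so λ = 3.
Then A^4 v = λ^4·v = 3^4·(1, 1, -1) = 81·(1, 1, -1) = (81, 81, -81).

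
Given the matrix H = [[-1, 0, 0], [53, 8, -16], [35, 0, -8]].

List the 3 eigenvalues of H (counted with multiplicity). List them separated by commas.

Compute the characteristic polynomial p(r) = det(rI - H).
Cofactor expansion gives p(r) = r^3 + r^2 - 64r - 64.
Since p(8) = 0, r = 8 is a root.
Factor out (r - 8): p(r) = (r - 8)·(r^2 + 9r + 8).
The quadratic factors as (r + 8)·(r + 1).
Eigenvalues: -8, -1, 8.

-8, -1, 8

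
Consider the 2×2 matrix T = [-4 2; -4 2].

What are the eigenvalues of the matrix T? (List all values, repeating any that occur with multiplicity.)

-2, 0

det(T - tI) = (-4 - t)(2 - t) - (2)·(-4) = t^2 + 2t.
This factors as (t + 2)·t = 0.
Eigenvalues: -2, 0.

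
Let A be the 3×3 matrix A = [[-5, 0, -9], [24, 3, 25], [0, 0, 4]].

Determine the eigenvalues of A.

The characteristic polynomial is p(r) = det(rI - A).
Expanding the 3×3 determinant: p(r) = r^3 - 2r^2 - 23r + 60.
Try r = 4: p(4) = 0, so 4 is a root.
Factor out (r - 4): p(r) = (r - 4)·(r^2 + 2r - 15).
The quadratic factors as (r + 5)·(r - 3).
Eigenvalues: -5, 3, 4.

-5, 3, 4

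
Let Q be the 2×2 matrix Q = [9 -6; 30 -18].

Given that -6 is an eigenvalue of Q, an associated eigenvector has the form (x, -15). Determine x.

-6

We need (Q + 6I)v = 0.
Q + 6I = [[15, -6], [30, -12]].
Row 1: (15)·x + (-6)·-15 = 0
Row 2: (30)·x + (-12)·-15 = 0
Solving gives x = -6.
Check: Q·(-6, -15) = (36, 90) = -6·(-6, -15).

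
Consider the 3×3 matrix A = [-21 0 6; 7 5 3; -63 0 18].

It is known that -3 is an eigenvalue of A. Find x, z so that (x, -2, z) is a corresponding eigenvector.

1, 3

We need (A + 3I)v = 0.
A + 3I = [[-18, 0, 6], [7, 8, 3], [-63, 0, 21]].
Row 1: (-18)·x + (0)·-2 + (6)·z = 0
Row 2: (7)·x + (8)·-2 + (3)·z = 0
Row 3: (-63)·x + (0)·-2 + (21)·z = 0
Solving gives x = 1, z = 3.
Check: A·(1, -2, 3) = (-3, 6, -9) = -3·(1, -2, 3).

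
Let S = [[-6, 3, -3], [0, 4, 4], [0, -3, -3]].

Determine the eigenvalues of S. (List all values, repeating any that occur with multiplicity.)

Set up det(tI - S) = 0.
Expanding along the first row, p(t) = t^3 + 5t^2 - 6t.
Since p(1) = 0, t = 1 is a root.
Factor out (t - 1): p(t) = (t - 1)·(t^2 + 6t).
The quadratic factors as (t + 6)·t.
Eigenvalues: -6, 0, 1.

-6, 0, 1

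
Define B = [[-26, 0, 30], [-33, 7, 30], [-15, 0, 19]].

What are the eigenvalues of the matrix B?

Compute the characteristic polynomial p(λ) = det(λI - B).
Expanding the 3×3 determinant: p(λ) = λ^3 - 93λ + 308.
Try λ = 7: p(7) = 0, so 7 is a root.
Factor out (λ - 7): p(λ) = (λ - 7)·(λ^2 + 7λ - 44).
The quadratic factors as (λ + 11)·(λ - 4).
Eigenvalues: -11, 4, 7.

-11, 4, 7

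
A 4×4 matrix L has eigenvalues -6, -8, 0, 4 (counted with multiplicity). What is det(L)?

det(L) is the product of the eigenvalues: (-6) · (-8) · (0) · (4) = 0.

0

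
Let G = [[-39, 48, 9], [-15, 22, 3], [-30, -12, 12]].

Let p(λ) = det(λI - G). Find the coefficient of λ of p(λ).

-36

p(λ) = λ^3 + 5λ^2 - 36λ - 180.
The coefficient of λ is -36.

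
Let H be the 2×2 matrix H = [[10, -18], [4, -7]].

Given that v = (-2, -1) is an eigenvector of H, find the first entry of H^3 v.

First find the eigenvalue: Hv = (-2, -1) = 1·(-2, -1), so λ = 1.
Then H^3 v = λ^3·v = 1^3·(-2, -1) = 1·(-2, -1) = (-2, -1).

-2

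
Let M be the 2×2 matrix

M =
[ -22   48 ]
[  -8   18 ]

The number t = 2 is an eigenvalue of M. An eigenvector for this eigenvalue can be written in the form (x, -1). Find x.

We need (M - 2I)v = 0.
M - 2I = [[-24, 48], [-8, 16]].
Row 1: (-24)·x + (48)·-1 = 0
Row 2: (-8)·x + (16)·-1 = 0
Solving gives x = -2.
Check: M·(-2, -1) = (-4, -2) = 2·(-2, -1).

-2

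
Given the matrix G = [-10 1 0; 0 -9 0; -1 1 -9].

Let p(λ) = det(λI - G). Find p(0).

p(0) = det(0·I − G) = det(−G) = (−1)^3·det(G).
det(G) = -810, so p(0) = 810.

810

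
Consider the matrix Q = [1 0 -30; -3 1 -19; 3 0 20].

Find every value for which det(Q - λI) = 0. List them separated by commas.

The characteristic polynomial is p(lambda) = det(lambda·I - Q).
Cofactor expansion gives p(lambda) = lambda^3 - 22·lambda^2 + 131·lambda - 110.
Rational-root test: lambda = 10 gives p(10) = 0.
Dividing by (lambda - 10) leaves lambda^2 - 12·lambda + 11.
The quadratic factors as (lambda - 1)·(lambda - 11).
Eigenvalues: 1, 10, 11.

1, 10, 11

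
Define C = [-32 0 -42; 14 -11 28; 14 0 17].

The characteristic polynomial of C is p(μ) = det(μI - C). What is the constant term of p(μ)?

484

p(μ) = μ^3 + 26μ^2 + 209μ + 484.
The constant term is 484.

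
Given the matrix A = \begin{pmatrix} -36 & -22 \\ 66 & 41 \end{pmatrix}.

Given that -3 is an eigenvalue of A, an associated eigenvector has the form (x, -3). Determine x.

We need (A + 3I)v = 0.
A + 3I = [[-33, -22], [66, 44]].
Row 1: (-33)·x + (-22)·-3 = 0
Row 2: (66)·x + (44)·-3 = 0
Solving gives x = 2.
Check: A·(2, -3) = (-6, 9) = -3·(2, -3).

2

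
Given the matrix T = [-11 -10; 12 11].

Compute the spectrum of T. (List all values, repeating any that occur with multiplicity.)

-1, 1

det(T - λI) = (-11 - λ)(11 - λ) - (-10)·(12) = λ^2 - 1.
This factors as (λ + 1)·(λ - 1) = 0.
Eigenvalues: -1, 1.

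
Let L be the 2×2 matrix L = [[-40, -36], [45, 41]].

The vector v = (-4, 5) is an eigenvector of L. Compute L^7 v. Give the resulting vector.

First find the eigenvalue: Lv = (-20, 25) = 5·(-4, 5), so λ = 5.
Then L^7 v = λ^7·v = 5^7·(-4, 5) = 78125·(-4, 5) = (-312500, 390625).

(-312500, 390625)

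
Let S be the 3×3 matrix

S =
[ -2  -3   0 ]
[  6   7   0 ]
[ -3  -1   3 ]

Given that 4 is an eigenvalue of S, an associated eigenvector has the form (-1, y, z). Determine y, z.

We need (S - 4I)v = 0.
S - 4I = [[-6, -3, 0], [6, 3, 0], [-3, -1, -1]].
Row 1: (-6)·-1 + (-3)·y + (0)·z = 0
Row 2: (6)·-1 + (3)·y + (0)·z = 0
Row 3: (-3)·-1 + (-1)·y + (-1)·z = 0
Solving gives y = 2, z = 1.
Check: S·(-1, 2, 1) = (-4, 8, 4) = 4·(-1, 2, 1).

2, 1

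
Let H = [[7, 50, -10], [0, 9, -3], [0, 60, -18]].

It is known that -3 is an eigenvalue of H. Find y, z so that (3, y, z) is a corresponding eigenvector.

-3, -12

We need (H + 3I)v = 0.
H + 3I = [[10, 50, -10], [0, 12, -3], [0, 60, -15]].
Row 1: (10)·3 + (50)·y + (-10)·z = 0
Row 2: (0)·3 + (12)·y + (-3)·z = 0
Row 3: (0)·3 + (60)·y + (-15)·z = 0
Solving gives y = -3, z = -12.
Check: H·(3, -3, -12) = (-9, 9, 36) = -3·(3, -3, -12).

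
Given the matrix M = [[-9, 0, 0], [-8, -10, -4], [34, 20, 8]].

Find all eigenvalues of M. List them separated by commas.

Compute the characteristic polynomial p(t) = det(tI - M).
Cofactor expansion gives p(t) = t^3 + 11t^2 + 18t.
Since p(0) = 0, t = 0 is a root.
Dividing by t leaves t^2 + 11t + 18.
The quadratic factors as (t + 9)·(t + 2).
Eigenvalues: -9, -2, 0.

-9, -2, 0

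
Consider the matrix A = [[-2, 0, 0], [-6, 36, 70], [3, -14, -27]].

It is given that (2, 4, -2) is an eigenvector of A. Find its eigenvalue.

Compute Av: A·(2, 4, -2) = (-4, -8, 4).
Since Av = λv, compare component 1: -4 = λ·2, so λ = -2.

-2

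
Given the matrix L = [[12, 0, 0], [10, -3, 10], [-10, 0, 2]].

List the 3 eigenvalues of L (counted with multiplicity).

-3, 2, 12

Compute the characteristic polynomial p(λ) = det(λI - L).
Expanding along the first row, p(λ) = λ^3 - 11λ^2 - 18λ + 72.
Rational-root test: λ = -3 gives p(-3) = 0.
Dividing by (λ + 3) leaves λ^2 - 14λ + 24.
The quadratic factors as (λ - 2)·(λ - 12).
Eigenvalues: -3, 2, 12.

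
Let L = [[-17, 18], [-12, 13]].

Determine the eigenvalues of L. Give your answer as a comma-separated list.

-5, 1

det(L - λI) = (-17 - λ)(13 - λ) - (18)·(-12) = λ^2 + 4λ - 5.
This factors as (λ + 5)·(λ - 1) = 0.
Eigenvalues: -5, 1.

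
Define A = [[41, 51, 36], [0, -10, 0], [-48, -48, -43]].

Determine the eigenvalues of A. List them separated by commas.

Compute the characteristic polynomial p(λ) = det(λI - A).
Expanding the 3×3 determinant: p(λ) = λ^3 + 12λ^2 - 15λ - 350.
Try λ = 5: p(5) = 0, so 5 is a root.
Factor out (λ - 5): p(λ) = (λ - 5)·(λ^2 + 17λ + 70).
The quadratic factors as (λ + 10)·(λ + 7).
Eigenvalues: -10, -7, 5.

-10, -7, 5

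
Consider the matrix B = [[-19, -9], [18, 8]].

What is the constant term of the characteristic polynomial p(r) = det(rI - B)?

p(0) = det(0·I − B) = det(−B) = (−1)^2·det(B).
det(B) = 10, so p(0) = 10.

10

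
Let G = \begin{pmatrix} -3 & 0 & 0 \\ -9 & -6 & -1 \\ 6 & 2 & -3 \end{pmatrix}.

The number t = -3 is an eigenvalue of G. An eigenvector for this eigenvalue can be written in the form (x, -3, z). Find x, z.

We need (G + 3I)v = 0.
G + 3I = [[0, 0, 0], [-9, -3, -1], [6, 2, 0]].
Row 1: (0)·x + (0)·-3 + (0)·z = 0
Row 2: (-9)·x + (-3)·-3 + (-1)·z = 0
Row 3: (6)·x + (2)·-3 + (0)·z = 0
Solving gives x = 1, z = 0.
Check: G·(1, -3, 0) = (-3, 9, 0) = -3·(1, -3, 0).

1, 0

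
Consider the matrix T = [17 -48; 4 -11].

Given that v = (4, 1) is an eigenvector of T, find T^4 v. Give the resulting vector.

(2500, 625)

First find the eigenvalue: Tv = (20, 5) = 5·(4, 1), so λ = 5.
Then T^4 v = λ^4·v = 5^4·(4, 1) = 625·(4, 1) = (2500, 625).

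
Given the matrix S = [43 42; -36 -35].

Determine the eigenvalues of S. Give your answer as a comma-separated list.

1, 7

det(S - rI) = (43 - r)(-35 - r) - (42)·(-36) = r^2 - 8r + 7.
This factors as (r - 1)·(r - 7) = 0.
Eigenvalues: 1, 7.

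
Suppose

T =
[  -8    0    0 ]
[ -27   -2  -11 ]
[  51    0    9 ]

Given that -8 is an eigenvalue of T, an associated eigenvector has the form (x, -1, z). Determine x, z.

1, -3

We need (T + 8I)v = 0.
T + 8I = [[0, 0, 0], [-27, 6, -11], [51, 0, 17]].
Row 1: (0)·x + (0)·-1 + (0)·z = 0
Row 2: (-27)·x + (6)·-1 + (-11)·z = 0
Row 3: (51)·x + (0)·-1 + (17)·z = 0
Solving gives x = 1, z = -3.
Check: T·(1, -1, -3) = (-8, 8, 24) = -8·(1, -1, -3).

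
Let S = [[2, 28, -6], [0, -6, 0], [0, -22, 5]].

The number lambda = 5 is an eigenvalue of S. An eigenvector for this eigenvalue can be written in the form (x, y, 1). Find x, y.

We need (S - 5I)v = 0.
S - 5I = [[-3, 28, -6], [0, -11, 0], [0, -22, 0]].
Row 1: (-3)·x + (28)·y + (-6)·1 = 0
Row 2: (0)·x + (-11)·y + (0)·1 = 0
Row 3: (0)·x + (-22)·y + (0)·1 = 0
Solving gives x = -2, y = 0.
Check: S·(-2, 0, 1) = (-10, 0, 5) = 5·(-2, 0, 1).

-2, 0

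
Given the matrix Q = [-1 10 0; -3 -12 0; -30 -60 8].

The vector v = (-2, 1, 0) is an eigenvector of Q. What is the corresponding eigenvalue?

Compute Qv: Q·(-2, 1, 0) = (12, -6, 0).
Since Qv = λv, compare component 1: 12 = λ·-2, so λ = -6.

-6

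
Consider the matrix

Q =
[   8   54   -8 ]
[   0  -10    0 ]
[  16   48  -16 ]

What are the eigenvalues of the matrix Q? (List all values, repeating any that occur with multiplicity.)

-10, -8, 0

Set up det(rI - Q) = 0.
Expanding the 3×3 determinant: p(r) = r^3 + 18r^2 + 80r.
Try r = 0: p(0) = 0, so 0 is a root.
Dividing by r leaves r^2 + 18r + 80.
The quadratic factors as (r + 10)·(r + 8).
Eigenvalues: -10, -8, 0.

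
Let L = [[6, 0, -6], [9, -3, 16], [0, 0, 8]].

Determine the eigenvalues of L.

-3, 6, 8

The characteristic polynomial is p(lambda) = det(lambda·I - L).
Cofactor expansion gives p(lambda) = lambda^3 - 11·lambda^2 + 6·lambda + 144.
Try lambda = 6: p(6) = 0, so 6 is a root.
Dividing by (lambda - 6) leaves lambda^2 - 5·lambda - 24.
The quadratic factors as (lambda + 3)·(lambda - 8).
Eigenvalues: -3, 6, 8.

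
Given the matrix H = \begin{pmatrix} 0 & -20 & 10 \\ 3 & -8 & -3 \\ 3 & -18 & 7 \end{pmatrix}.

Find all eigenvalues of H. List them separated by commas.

Compute the characteristic polynomial p(t) = det(tI - H).
Expanding the 3×3 determinant: p(t) = t^3 + t^2 - 80t - 300.
Rational-root test: t = 10 gives p(10) = 0.
Dividing by (t - 10) leaves t^2 + 11t + 30.
The quadratic factors as (t + 6)·(t + 5).
Eigenvalues: -6, -5, 10.

-6, -5, 10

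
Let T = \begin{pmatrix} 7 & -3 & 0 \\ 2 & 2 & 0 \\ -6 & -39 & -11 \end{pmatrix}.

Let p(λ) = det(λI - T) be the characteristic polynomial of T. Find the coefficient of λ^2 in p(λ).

2

The coefficient of λ^2 of det(λI - T) is −trace(T).
trace(T) = (7) + (2) + (-11) = -2, so the coefficient is 2.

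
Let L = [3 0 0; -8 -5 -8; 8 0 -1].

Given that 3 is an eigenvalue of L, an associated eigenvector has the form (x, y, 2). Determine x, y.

We need (L - 3I)v = 0.
L - 3I = [[0, 0, 0], [-8, -8, -8], [8, 0, -4]].
Row 1: (0)·x + (0)·y + (0)·2 = 0
Row 2: (-8)·x + (-8)·y + (-8)·2 = 0
Row 3: (8)·x + (0)·y + (-4)·2 = 0
Solving gives x = 1, y = -3.
Check: L·(1, -3, 2) = (3, -9, 6) = 3·(1, -3, 2).

1, -3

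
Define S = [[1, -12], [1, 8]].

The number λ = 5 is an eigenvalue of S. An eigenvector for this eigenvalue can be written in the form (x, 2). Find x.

We need (S - 5I)v = 0.
S - 5I = [[-4, -12], [1, 3]].
Row 1: (-4)·x + (-12)·2 = 0
Row 2: (1)·x + (3)·2 = 0
Solving gives x = -6.
Check: S·(-6, 2) = (-30, 10) = 5·(-6, 2).

-6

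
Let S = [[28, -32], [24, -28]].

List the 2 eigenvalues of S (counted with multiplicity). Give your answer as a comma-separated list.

det(S - tI) = (28 - t)(-28 - t) - (-32)·(24) = t^2 - 16.
This factors as (t + 4)·(t - 4) = 0.
Eigenvalues: -4, 4.

-4, 4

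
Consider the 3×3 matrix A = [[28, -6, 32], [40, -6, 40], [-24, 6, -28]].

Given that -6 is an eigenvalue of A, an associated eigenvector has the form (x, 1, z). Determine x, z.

3, -3

We need (A + 6I)v = 0.
A + 6I = [[34, -6, 32], [40, 0, 40], [-24, 6, -22]].
Row 1: (34)·x + (-6)·1 + (32)·z = 0
Row 2: (40)·x + (0)·1 + (40)·z = 0
Row 3: (-24)·x + (6)·1 + (-22)·z = 0
Solving gives x = 3, z = -3.
Check: A·(3, 1, -3) = (-18, -6, 18) = -6·(3, 1, -3).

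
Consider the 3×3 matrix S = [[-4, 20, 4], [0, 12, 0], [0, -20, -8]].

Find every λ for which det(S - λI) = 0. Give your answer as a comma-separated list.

The characteristic polynomial is p(s) = det(sI - S).
Expanding along the first row, p(s) = s^3 - 112s - 384.
Rational-root test: s = 12 gives p(12) = 0.
Dividing by (s - 12) leaves s^2 + 12s + 32.
The quadratic factors as (s + 8)·(s + 4).
Eigenvalues: -8, -4, 12.

-8, -4, 12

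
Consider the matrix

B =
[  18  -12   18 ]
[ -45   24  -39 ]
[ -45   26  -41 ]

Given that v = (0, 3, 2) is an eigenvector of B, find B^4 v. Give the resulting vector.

(0, 48, 32)

First find the eigenvalue: Bv = (0, -6, -4) = -2·(0, 3, 2), so λ = -2.
Then B^4 v = λ^4·v = (-2)^4·(0, 3, 2) = 16·(0, 3, 2) = (0, 48, 32).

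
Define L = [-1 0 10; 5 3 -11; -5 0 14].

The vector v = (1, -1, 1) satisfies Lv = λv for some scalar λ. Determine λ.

9

Compute Lv: L·(1, -1, 1) = (9, -9, 9).
Since Lv = λv, compare component 1: 9 = λ·1, so λ = 9.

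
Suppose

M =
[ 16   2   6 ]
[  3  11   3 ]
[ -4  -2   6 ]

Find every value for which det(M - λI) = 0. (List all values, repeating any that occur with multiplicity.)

Compute the characteristic polynomial p(s) = det(sI - M).
Expanding the 3×3 determinant: p(s) = s^3 - 33s^2 + 362s - 1320.
Since p(12) = 0, s = 12 is a root.
Factor out (s - 12): p(s) = (s - 12)·(s^2 - 21s + 110).
The quadratic factors as (s - 10)·(s - 11).
Eigenvalues: 10, 11, 12.

10, 11, 12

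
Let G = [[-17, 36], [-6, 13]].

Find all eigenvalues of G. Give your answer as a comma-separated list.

-5, 1

det(G - lambda·I) = (-17 - lambda)(13 - lambda) - (36)·(-6) = lambda^2 + 4·lambda - 5.
This factors as (lambda + 5)·(lambda - 1) = 0.
Eigenvalues: -5, 1.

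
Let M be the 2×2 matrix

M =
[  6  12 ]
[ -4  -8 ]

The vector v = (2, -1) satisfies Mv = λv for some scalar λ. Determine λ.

0

Compute Mv: M·(2, -1) = (0, 0).
Since Mv = λv, compare component 1: 0 = λ·2, so λ = 0.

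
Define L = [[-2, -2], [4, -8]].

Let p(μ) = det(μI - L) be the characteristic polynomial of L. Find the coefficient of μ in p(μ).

The coefficient of μ of det(μI - L) is −trace(L).
trace(L) = (-2) + (-8) = -10, so the coefficient is 10.

10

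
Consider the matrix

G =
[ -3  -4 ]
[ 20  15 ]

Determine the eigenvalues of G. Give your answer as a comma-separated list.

det(G - sI) = (-3 - s)(15 - s) - (-4)·(20) = s^2 - 12s + 35.
This factors as (s - 5)·(s - 7) = 0.
Eigenvalues: 5, 7.

5, 7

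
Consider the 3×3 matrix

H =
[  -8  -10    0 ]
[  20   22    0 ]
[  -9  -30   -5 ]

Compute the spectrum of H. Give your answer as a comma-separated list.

-5, 2, 12

The characteristic polynomial is p(λ) = det(λI - H).
Expanding along the first row, p(λ) = λ^3 - 9λ^2 - 46λ + 120.
Try λ = 2: p(2) = 0, so 2 is a root.
Factor out (λ - 2): p(λ) = (λ - 2)·(λ^2 - 7λ - 60).
The quadratic factors as (λ + 5)·(λ - 12).
Eigenvalues: -5, 2, 12.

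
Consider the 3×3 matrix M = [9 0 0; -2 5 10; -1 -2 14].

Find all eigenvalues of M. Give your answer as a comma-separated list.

Compute the characteristic polynomial p(λ) = det(λI - M).
Cofactor expansion gives p(λ) = λ^3 - 28λ^2 + 261λ - 810.
Since p(9) = 0, λ = 9 is a root.
Factor out (λ - 9): p(λ) = (λ - 9)·(λ^2 - 19λ + 90).
The quadratic factors as (λ - 9)·(λ - 10).
Eigenvalues: 9, 9, 10.

9, 9, 10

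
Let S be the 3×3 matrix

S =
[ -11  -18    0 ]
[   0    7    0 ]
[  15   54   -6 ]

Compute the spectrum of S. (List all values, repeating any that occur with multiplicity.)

Set up det(tI - S) = 0.
Expanding the 3×3 determinant: p(t) = t^3 + 10t^2 - 53t - 462.
Since p(-6) = 0, t = -6 is a root.
Factor out (t + 6): p(t) = (t + 6)·(t^2 + 4t - 77).
The quadratic factors as (t + 11)·(t - 7).
Eigenvalues: -11, -6, 7.

-11, -6, 7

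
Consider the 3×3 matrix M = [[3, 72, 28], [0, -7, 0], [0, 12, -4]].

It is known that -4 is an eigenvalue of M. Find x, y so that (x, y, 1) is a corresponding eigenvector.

We need (M + 4I)v = 0.
M + 4I = [[7, 72, 28], [0, -3, 0], [0, 12, 0]].
Row 1: (7)·x + (72)·y + (28)·1 = 0
Row 2: (0)·x + (-3)·y + (0)·1 = 0
Row 3: (0)·x + (12)·y + (0)·1 = 0
Solving gives x = -4, y = 0.
Check: M·(-4, 0, 1) = (16, 0, -4) = -4·(-4, 0, 1).

-4, 0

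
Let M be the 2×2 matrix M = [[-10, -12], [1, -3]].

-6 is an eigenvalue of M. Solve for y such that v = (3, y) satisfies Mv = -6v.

We need (M + 6I)v = 0.
M + 6I = [[-4, -12], [1, 3]].
Row 1: (-4)·3 + (-12)·y = 0
Row 2: (1)·3 + (3)·y = 0
Solving gives y = -1.
Check: M·(3, -1) = (-18, 6) = -6·(3, -1).

-1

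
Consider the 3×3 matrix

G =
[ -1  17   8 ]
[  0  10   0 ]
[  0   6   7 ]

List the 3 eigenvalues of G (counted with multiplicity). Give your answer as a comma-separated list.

-1, 7, 10

Set up det(λI - G) = 0.
Expanding the 3×3 determinant: p(λ) = λ^3 - 16λ^2 + 53λ + 70.
Since p(-1) = 0, λ = -1 is a root.
Dividing by (λ + 1) leaves λ^2 - 17λ + 70.
The quadratic factors as (λ - 7)·(λ - 10).
Eigenvalues: -1, 7, 10.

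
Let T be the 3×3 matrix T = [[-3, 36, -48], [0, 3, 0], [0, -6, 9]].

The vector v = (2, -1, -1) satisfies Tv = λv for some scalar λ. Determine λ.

3

Compute Tv: T·(2, -1, -1) = (6, -3, -3).
Since Tv = λv, compare component 1: 6 = λ·2, so λ = 3.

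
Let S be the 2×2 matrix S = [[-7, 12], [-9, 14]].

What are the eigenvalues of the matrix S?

det(S - rI) = (-7 - r)(14 - r) - (12)·(-9) = r^2 - 7r + 10.
This factors as (r - 2)·(r - 5) = 0.
Eigenvalues: 2, 5.

2, 5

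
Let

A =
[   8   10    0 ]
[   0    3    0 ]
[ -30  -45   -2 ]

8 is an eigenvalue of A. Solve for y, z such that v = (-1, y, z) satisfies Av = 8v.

We need (A - 8I)v = 0.
A - 8I = [[0, 10, 0], [0, -5, 0], [-30, -45, -10]].
Row 1: (0)·-1 + (10)·y + (0)·z = 0
Row 2: (0)·-1 + (-5)·y + (0)·z = 0
Row 3: (-30)·-1 + (-45)·y + (-10)·z = 0
Solving gives y = 0, z = 3.
Check: A·(-1, 0, 3) = (-8, 0, 24) = 8·(-1, 0, 3).

0, 3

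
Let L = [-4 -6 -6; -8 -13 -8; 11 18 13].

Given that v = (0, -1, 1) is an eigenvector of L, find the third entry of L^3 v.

First find the eigenvalue: Lv = (0, 5, -5) = -5·(0, -1, 1), so λ = -5.
Then L^3 v = λ^3·v = (-5)^3·(0, -1, 1) = -125·(0, -1, 1) = (0, 125, -125).

-125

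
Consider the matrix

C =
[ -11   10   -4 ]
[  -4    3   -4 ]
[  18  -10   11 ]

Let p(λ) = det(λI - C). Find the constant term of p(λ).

147

p(λ) = λ^3 - 3λ^2 - 49λ + 147.
The constant term is 147.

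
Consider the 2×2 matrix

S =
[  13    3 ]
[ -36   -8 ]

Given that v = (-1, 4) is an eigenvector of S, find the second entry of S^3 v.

First find the eigenvalue: Sv = (-1, 4) = 1·(-1, 4), so λ = 1.
Then S^3 v = λ^3·v = 1^3·(-1, 4) = 1·(-1, 4) = (-1, 4).

4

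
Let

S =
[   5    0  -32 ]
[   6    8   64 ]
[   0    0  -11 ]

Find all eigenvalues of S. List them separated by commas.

The characteristic polynomial is p(lambda) = det(lambda·I - S).
Expanding along the first row, p(lambda) = lambda^3 - 2·lambda^2 - 103·lambda + 440.
Try lambda = 5: p(5) = 0, so 5 is a root.
Dividing by (lambda - 5) leaves lambda^2 + 3·lambda - 88.
The quadratic factors as (lambda + 11)·(lambda - 8).
Eigenvalues: -11, 5, 8.

-11, 5, 8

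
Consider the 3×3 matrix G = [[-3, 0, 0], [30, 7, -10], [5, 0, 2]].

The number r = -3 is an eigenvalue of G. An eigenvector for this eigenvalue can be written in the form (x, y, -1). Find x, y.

1, -4

We need (G + 3I)v = 0.
G + 3I = [[0, 0, 0], [30, 10, -10], [5, 0, 5]].
Row 1: (0)·x + (0)·y + (0)·-1 = 0
Row 2: (30)·x + (10)·y + (-10)·-1 = 0
Row 3: (5)·x + (0)·y + (5)·-1 = 0
Solving gives x = 1, y = -4.
Check: G·(1, -4, -1) = (-3, 12, 3) = -3·(1, -4, -1).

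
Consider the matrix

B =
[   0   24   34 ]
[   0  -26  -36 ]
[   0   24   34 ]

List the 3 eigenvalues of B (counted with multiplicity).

-2, 0, 10

The characteristic polynomial is p(r) = det(rI - B).
Expanding the 3×3 determinant: p(r) = r^3 - 8r^2 - 20r.
Since p(-2) = 0, r = -2 is a root.
Dividing by (r + 2) leaves r^2 - 10r.
The quadratic factors as r·(r - 10).
Eigenvalues: -2, 0, 10.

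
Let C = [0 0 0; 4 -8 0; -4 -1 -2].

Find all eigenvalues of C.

C is lower triangular, so its eigenvalues are the diagonal entries.
Diagonal: 0, -8, -2.

-8, -2, 0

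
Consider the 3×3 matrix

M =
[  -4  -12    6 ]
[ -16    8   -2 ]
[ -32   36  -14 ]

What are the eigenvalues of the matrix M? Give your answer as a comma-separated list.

The characteristic polynomial is p(lambda) = det(lambda·I - M).
Cofactor expansion gives p(lambda) = lambda^3 + 10·lambda^2 - 16·lambda - 160.
Rational-root test: lambda = -4 gives p(-4) = 0.
Dividing by (lambda + 4) leaves lambda^2 + 6·lambda - 40.
The quadratic factors as (lambda + 10)·(lambda - 4).
Eigenvalues: -10, -4, 4.

-10, -4, 4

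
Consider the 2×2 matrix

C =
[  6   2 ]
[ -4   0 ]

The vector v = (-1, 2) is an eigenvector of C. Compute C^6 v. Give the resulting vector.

(-64, 128)

First find the eigenvalue: Cv = (-2, 4) = 2·(-1, 2), so λ = 2.
Then C^6 v = λ^6·v = 2^6·(-1, 2) = 64·(-1, 2) = (-64, 128).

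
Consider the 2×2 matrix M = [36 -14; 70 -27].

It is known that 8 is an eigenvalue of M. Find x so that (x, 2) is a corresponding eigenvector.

We need (M - 8I)v = 0.
M - 8I = [[28, -14], [70, -35]].
Row 1: (28)·x + (-14)·2 = 0
Row 2: (70)·x + (-35)·2 = 0
Solving gives x = 1.
Check: M·(1, 2) = (8, 16) = 8·(1, 2).

1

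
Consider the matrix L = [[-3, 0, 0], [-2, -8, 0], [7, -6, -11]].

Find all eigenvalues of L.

-11, -8, -3

L is lower triangular, so its eigenvalues are the diagonal entries.
Diagonal: -3, -8, -11.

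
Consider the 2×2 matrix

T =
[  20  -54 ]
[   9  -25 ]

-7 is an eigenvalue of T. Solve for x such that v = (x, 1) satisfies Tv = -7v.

We need (T + 7I)v = 0.
T + 7I = [[27, -54], [9, -18]].
Row 1: (27)·x + (-54)·1 = 0
Row 2: (9)·x + (-18)·1 = 0
Solving gives x = 2.
Check: T·(2, 1) = (-14, -7) = -7·(2, 1).

2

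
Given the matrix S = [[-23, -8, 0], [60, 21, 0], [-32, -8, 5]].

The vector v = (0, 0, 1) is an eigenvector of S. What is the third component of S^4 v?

625

First find the eigenvalue: Sv = (0, 0, 5) = 5·(0, 0, 1), so λ = 5.
Then S^4 v = λ^4·v = 5^4·(0, 0, 1) = 625·(0, 0, 1) = (0, 0, 625).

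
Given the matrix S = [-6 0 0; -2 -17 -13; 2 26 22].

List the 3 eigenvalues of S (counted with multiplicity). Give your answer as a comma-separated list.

-6, -4, 9

The characteristic polynomial is p(λ) = det(λI - S).
Expanding along the first row, p(λ) = λ^3 + λ^2 - 66λ - 216.
Try λ = 9: p(9) = 0, so 9 is a root.
Dividing by (λ - 9) leaves λ^2 + 10λ + 24.
The quadratic factors as (λ + 6)·(λ + 4).
Eigenvalues: -6, -4, 9.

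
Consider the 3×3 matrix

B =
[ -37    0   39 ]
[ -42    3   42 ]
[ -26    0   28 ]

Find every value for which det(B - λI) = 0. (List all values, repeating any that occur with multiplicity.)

-11, 2, 3

The characteristic polynomial is p(s) = det(sI - B).
Expanding the 3×3 determinant: p(s) = s^3 + 6s^2 - 49s + 66.
Try s = -11: p(-11) = 0, so -11 is a root.
Factor out (s + 11): p(s) = (s + 11)·(s^2 - 5s + 6).
The quadratic factors as (s - 2)·(s - 3).
Eigenvalues: -11, 2, 3.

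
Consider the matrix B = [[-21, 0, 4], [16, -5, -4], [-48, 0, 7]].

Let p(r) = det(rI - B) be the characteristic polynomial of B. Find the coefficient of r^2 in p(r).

19

The coefficient of r^2 of det(rI - B) is −trace(B).
trace(B) = (-21) + (-5) + (7) = -19, so the coefficient is 19.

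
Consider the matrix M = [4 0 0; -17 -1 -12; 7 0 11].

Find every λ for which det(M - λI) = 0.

Compute the characteristic polynomial p(λ) = det(λI - M).
Expanding the 3×3 determinant: p(λ) = λ^3 - 14λ^2 + 29λ + 44.
Rational-root test: λ = -1 gives p(-1) = 0.
Dividing by (λ + 1) leaves λ^2 - 15λ + 44.
The quadratic factors as (λ - 4)·(λ - 11).
Eigenvalues: -1, 4, 11.

-1, 4, 11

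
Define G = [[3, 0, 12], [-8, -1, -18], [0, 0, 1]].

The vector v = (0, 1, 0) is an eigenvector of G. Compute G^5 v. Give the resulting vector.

First find the eigenvalue: Gv = (0, -1, 0) = -1·(0, 1, 0), so λ = -1.
Then G^5 v = λ^5·v = (-1)^5·(0, 1, 0) = -1·(0, 1, 0) = (0, -1, 0).

(0, -1, 0)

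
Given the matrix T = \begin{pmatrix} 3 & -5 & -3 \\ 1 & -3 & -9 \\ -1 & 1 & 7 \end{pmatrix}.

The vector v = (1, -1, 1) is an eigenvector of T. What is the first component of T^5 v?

First find the eigenvalue: Tv = (5, -5, 5) = 5·(1, -1, 1), so λ = 5.
Then T^5 v = λ^5·v = 5^5·(1, -1, 1) = 3125·(1, -1, 1) = (3125, -3125, 3125).

3125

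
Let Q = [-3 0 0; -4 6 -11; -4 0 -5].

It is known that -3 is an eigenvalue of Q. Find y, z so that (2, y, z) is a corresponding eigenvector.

-4, -4

We need (Q + 3I)v = 0.
Q + 3I = [[0, 0, 0], [-4, 9, -11], [-4, 0, -2]].
Row 1: (0)·2 + (0)·y + (0)·z = 0
Row 2: (-4)·2 + (9)·y + (-11)·z = 0
Row 3: (-4)·2 + (0)·y + (-2)·z = 0
Solving gives y = -4, z = -4.
Check: Q·(2, -4, -4) = (-6, 12, 12) = -3·(2, -4, -4).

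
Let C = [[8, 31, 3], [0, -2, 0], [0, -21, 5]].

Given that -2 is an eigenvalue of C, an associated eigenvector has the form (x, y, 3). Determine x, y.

-4, 1

We need (C + 2I)v = 0.
C + 2I = [[10, 31, 3], [0, 0, 0], [0, -21, 7]].
Row 1: (10)·x + (31)·y + (3)·3 = 0
Row 2: (0)·x + (0)·y + (0)·3 = 0
Row 3: (0)·x + (-21)·y + (7)·3 = 0
Solving gives x = -4, y = 1.
Check: C·(-4, 1, 3) = (8, -2, -6) = -2·(-4, 1, 3).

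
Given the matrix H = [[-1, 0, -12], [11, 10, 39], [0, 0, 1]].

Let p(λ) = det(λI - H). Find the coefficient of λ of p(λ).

p(λ) = λ^3 - 10λ^2 - λ + 10.
The coefficient of λ is -1.

-1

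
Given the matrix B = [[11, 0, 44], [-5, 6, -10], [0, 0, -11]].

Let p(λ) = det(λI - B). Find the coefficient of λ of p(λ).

-121

p(λ) = λ^3 - 6λ^2 - 121λ + 726.
The coefficient of λ is -121.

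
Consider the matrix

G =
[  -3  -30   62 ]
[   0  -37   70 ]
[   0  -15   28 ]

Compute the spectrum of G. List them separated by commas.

The characteristic polynomial is p(r) = det(rI - G).
Cofactor expansion gives p(r) = r^3 + 12r^2 + 41r + 42.
Try r = -3: p(-3) = 0, so -3 is a root.
Factor out (r + 3): p(r) = (r + 3)·(r^2 + 9r + 14).
The quadratic factors as (r + 7)·(r + 2).
Eigenvalues: -7, -3, -2.

-7, -3, -2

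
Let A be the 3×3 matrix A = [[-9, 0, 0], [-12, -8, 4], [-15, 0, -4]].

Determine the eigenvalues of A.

Compute the characteristic polynomial p(lambda) = det(lambda·I - A).
Expanding the 3×3 determinant: p(lambda) = lambda^3 + 21·lambda^2 + 140·lambda + 288.
Rational-root test: lambda = -8 gives p(-8) = 0.
Dividing by (lambda + 8) leaves lambda^2 + 13·lambda + 36.
The quadratic factors as (lambda + 9)·(lambda + 4).
Eigenvalues: -9, -8, -4.

-9, -8, -4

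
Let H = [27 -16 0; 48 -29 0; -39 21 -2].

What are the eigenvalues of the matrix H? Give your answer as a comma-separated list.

-5, -2, 3

Compute the characteristic polynomial p(μ) = det(μI - H).
Expanding along the first row, p(μ) = μ^3 + 4μ^2 - 11μ - 30.
Since p(-2) = 0, μ = -2 is a root.
Factor out (μ + 2): p(μ) = (μ + 2)·(μ^2 + 2μ - 15).
The quadratic factors as (μ + 5)·(μ - 3).
Eigenvalues: -5, -2, 3.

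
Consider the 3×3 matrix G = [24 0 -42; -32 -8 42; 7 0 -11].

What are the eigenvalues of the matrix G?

Set up det(λI - G) = 0.
Expanding the 3×3 determinant: p(λ) = λ^3 - 5λ^2 - 74λ + 240.
Rational-root test: λ = 3 gives p(3) = 0.
Dividing by (λ - 3) leaves λ^2 - 2λ - 80.
The quadratic factors as (λ + 8)·(λ - 10).
Eigenvalues: -8, 3, 10.

-8, 3, 10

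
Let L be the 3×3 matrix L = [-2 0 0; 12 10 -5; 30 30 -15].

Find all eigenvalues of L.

-5, -2, 0

Set up det(lambda·I - L) = 0.
Expanding the 3×3 determinant: p(lambda) = lambda^3 + 7·lambda^2 + 10·lambda.
Since p(0) = 0, lambda = 0 is a root.
Dividing by lambda leaves lambda^2 + 7·lambda + 10.
The quadratic factors as (lambda + 5)·(lambda + 2).
Eigenvalues: -5, -2, 0.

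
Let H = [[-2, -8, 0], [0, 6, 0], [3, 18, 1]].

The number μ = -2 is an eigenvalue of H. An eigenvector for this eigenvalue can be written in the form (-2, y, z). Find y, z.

We need (H + 2I)v = 0.
H + 2I = [[0, -8, 0], [0, 8, 0], [3, 18, 3]].
Row 1: (0)·-2 + (-8)·y + (0)·z = 0
Row 2: (0)·-2 + (8)·y + (0)·z = 0
Row 3: (3)·-2 + (18)·y + (3)·z = 0
Solving gives y = 0, z = 2.
Check: H·(-2, 0, 2) = (4, 0, -4) = -2·(-2, 0, 2).

0, 2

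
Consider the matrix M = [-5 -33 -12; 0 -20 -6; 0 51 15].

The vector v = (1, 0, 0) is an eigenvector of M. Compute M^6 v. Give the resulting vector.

(15625, 0, 0)

First find the eigenvalue: Mv = (-5, 0, 0) = -5·(1, 0, 0), so λ = -5.
Then M^6 v = λ^6·v = (-5)^6·(1, 0, 0) = 15625·(1, 0, 0) = (15625, 0, 0).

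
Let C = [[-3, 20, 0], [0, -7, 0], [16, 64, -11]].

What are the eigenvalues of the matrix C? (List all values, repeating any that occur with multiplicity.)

-11, -7, -3

Compute the characteristic polynomial p(μ) = det(μI - C).
Expanding the 3×3 determinant: p(μ) = μ^3 + 21μ^2 + 131μ + 231.
Try μ = -3: p(-3) = 0, so -3 is a root.
Dividing by (μ + 3) leaves μ^2 + 18μ + 77.
The quadratic factors as (μ + 11)·(μ + 7).
Eigenvalues: -11, -7, -3.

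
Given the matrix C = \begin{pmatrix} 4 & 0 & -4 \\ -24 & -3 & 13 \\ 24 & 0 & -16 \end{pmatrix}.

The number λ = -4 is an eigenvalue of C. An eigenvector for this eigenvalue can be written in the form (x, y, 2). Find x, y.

1, -2

We need (C + 4I)v = 0.
C + 4I = [[8, 0, -4], [-24, 1, 13], [24, 0, -12]].
Row 1: (8)·x + (0)·y + (-4)·2 = 0
Row 2: (-24)·x + (1)·y + (13)·2 = 0
Row 3: (24)·x + (0)·y + (-12)·2 = 0
Solving gives x = 1, y = -2.
Check: C·(1, -2, 2) = (-4, 8, -8) = -4·(1, -2, 2).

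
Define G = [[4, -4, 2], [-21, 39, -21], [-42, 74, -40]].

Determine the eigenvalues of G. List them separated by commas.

Set up det(lambda·I - G) = 0.
Expanding along the first row, p(lambda) = lambda^3 - 3·lambda^2 - 10·lambda + 24.
Rational-root test: lambda = 2 gives p(2) = 0.
Factor out (lambda - 2): p(lambda) = (lambda - 2)·(lambda^2 - lambda - 12).
The quadratic factors as (lambda + 3)·(lambda - 4).
Eigenvalues: -3, 2, 4.

-3, 2, 4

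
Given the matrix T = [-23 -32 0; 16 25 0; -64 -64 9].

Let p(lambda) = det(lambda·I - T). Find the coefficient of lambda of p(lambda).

p(lambda) = lambda^3 - 11·lambda^2 - 45·lambda + 567.
The coefficient of lambda is -45.

-45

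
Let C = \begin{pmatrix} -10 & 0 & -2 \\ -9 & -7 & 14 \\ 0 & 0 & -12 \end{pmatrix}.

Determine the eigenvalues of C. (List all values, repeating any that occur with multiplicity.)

Compute the characteristic polynomial p(μ) = det(μI - C).
Cofactor expansion gives p(μ) = μ^3 + 29μ^2 + 274μ + 840.
Since p(-12) = 0, μ = -12 is a root.
Dividing by (μ + 12) leaves μ^2 + 17μ + 70.
The quadratic factors as (μ + 10)·(μ + 7).
Eigenvalues: -12, -10, -7.

-12, -10, -7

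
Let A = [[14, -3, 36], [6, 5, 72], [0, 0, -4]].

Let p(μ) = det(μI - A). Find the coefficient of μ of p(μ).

p(μ) = μ^3 - 15μ^2 + 12μ + 352.
The coefficient of μ is 12.

12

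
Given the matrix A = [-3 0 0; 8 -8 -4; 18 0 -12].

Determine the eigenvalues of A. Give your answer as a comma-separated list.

Set up det(λI - A) = 0.
Expanding along the first row, p(λ) = λ^3 + 23λ^2 + 156λ + 288.
Try λ = -3: p(-3) = 0, so -3 is a root.
Dividing by (λ + 3) leaves λ^2 + 20λ + 96.
The quadratic factors as (λ + 12)·(λ + 8).
Eigenvalues: -12, -8, -3.

-12, -8, -3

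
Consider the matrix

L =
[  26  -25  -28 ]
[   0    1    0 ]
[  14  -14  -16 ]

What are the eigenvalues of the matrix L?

-2, 1, 12

Set up det(tI - L) = 0.
Expanding along the first row, p(t) = t^3 - 11t^2 - 14t + 24.
Rational-root test: t = 1 gives p(1) = 0.
Factor out (t - 1): p(t) = (t - 1)·(t^2 - 10t - 24).
The quadratic factors as (t + 2)·(t - 12).
Eigenvalues: -2, 1, 12.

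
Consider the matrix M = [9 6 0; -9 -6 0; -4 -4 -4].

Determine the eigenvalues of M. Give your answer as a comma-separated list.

The characteristic polynomial is p(t) = det(tI - M).
Expanding the 3×3 determinant: p(t) = t^3 + t^2 - 12t.
Try t = 0: p(0) = 0, so 0 is a root.
Factor out t: p(t) = t·(t^2 + t - 12).
The quadratic factors as (t + 4)·(t - 3).
Eigenvalues: -4, 0, 3.

-4, 0, 3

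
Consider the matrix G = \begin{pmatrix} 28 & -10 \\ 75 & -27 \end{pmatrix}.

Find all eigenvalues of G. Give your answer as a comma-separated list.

-2, 3

det(G - μI) = (28 - μ)(-27 - μ) - (-10)·(75) = μ^2 - μ - 6.
This factors as (μ + 2)·(μ - 3) = 0.
Eigenvalues: -2, 3.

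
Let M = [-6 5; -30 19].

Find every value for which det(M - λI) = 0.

4, 9

det(M - sI) = (-6 - s)(19 - s) - (5)·(-30) = s^2 - 13s + 36.
This factors as (s - 4)·(s - 9) = 0.
Eigenvalues: 4, 9.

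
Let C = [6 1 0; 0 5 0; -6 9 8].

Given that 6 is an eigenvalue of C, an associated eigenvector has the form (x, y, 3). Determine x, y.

We need (C - 6I)v = 0.
C - 6I = [[0, 1, 0], [0, -1, 0], [-6, 9, 2]].
Row 1: (0)·x + (1)·y + (0)·3 = 0
Row 2: (0)·x + (-1)·y + (0)·3 = 0
Row 3: (-6)·x + (9)·y + (2)·3 = 0
Solving gives x = 1, y = 0.
Check: C·(1, 0, 3) = (6, 0, 18) = 6·(1, 0, 3).

1, 0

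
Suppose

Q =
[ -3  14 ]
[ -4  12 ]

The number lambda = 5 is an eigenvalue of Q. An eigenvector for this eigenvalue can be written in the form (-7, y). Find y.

-4

We need (Q - 5I)v = 0.
Q - 5I = [[-8, 14], [-4, 7]].
Row 1: (-8)·-7 + (14)·y = 0
Row 2: (-4)·-7 + (7)·y = 0
Solving gives y = -4.
Check: Q·(-7, -4) = (-35, -20) = 5·(-7, -4).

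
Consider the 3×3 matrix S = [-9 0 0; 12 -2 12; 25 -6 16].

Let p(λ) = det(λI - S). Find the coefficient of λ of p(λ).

-86

p(λ) = λ^3 - 5λ^2 - 86λ + 360.
The coefficient of λ is -86.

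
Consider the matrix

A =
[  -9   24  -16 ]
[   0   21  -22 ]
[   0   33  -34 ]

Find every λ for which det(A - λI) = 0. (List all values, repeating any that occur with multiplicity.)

-12, -9, -1

The characteristic polynomial is p(lambda) = det(lambda·I - A).
Expanding the 3×3 determinant: p(lambda) = lambda^3 + 22·lambda^2 + 129·lambda + 108.
Rational-root test: lambda = -1 gives p(-1) = 0.
Factor out (lambda + 1): p(lambda) = (lambda + 1)·(lambda^2 + 21·lambda + 108).
The quadratic factors as (lambda + 12)·(lambda + 9).
Eigenvalues: -12, -9, -1.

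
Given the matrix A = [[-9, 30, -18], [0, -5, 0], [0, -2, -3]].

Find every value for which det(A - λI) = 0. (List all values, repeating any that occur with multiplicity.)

-9, -5, -3

The characteristic polynomial is p(r) = det(rI - A).
Cofactor expansion gives p(r) = r^3 + 17r^2 + 87r + 135.
Try r = -3: p(-3) = 0, so -3 is a root.
Factor out (r + 3): p(r) = (r + 3)·(r^2 + 14r + 45).
The quadratic factors as (r + 9)·(r + 5).
Eigenvalues: -9, -5, -3.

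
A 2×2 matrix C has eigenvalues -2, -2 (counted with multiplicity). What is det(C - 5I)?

If C has eigenvalues -2, -2, then C - 5I has eigenvalues -7, -7.
det(C - 5I) = (-7) · (-7) = 49.

49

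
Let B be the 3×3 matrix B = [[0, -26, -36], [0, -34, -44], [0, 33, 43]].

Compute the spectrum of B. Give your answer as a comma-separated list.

-1, 0, 10

Compute the characteristic polynomial p(λ) = det(λI - B).
Expanding the 3×3 determinant: p(λ) = λ^3 - 9λ^2 - 10λ.
Try λ = 0: p(0) = 0, so 0 is a root.
Factor out λ: p(λ) = λ·(λ^2 - 9λ - 10).
The quadratic factors as (λ + 1)·(λ - 10).
Eigenvalues: -1, 0, 10.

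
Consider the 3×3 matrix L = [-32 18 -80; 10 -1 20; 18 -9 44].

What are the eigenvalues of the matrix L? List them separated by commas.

Set up det(λI - L) = 0.
Expanding the 3×3 determinant: p(λ) = λ^3 - 11λ^2 + 20λ + 32.
Since p(-1) = 0, λ = -1 is a root.
Factor out (λ + 1): p(λ) = (λ + 1)·(λ^2 - 12λ + 32).
The quadratic factors as (λ - 4)·(λ - 8).
Eigenvalues: -1, 4, 8.

-1, 4, 8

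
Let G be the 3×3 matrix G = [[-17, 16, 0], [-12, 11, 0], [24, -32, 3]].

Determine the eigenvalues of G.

Compute the characteristic polynomial p(λ) = det(λI - G).
Expanding along the first row, p(λ) = λ^3 + 3λ^2 - 13λ - 15.
Since p(-1) = 0, λ = -1 is a root.
Dividing by (λ + 1) leaves λ^2 + 2λ - 15.
The quadratic factors as (λ + 5)·(λ - 3).
Eigenvalues: -5, -1, 3.

-5, -1, 3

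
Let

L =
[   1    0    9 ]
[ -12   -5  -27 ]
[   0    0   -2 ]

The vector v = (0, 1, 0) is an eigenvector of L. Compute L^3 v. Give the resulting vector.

First find the eigenvalue: Lv = (0, -5, 0) = -5·(0, 1, 0), so λ = -5.
Then L^3 v = λ^3·v = (-5)^3·(0, 1, 0) = -125·(0, 1, 0) = (0, -125, 0).

(0, -125, 0)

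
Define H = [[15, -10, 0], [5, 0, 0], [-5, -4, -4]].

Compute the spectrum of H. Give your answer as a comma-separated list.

Set up det(tI - H) = 0.
Cofactor expansion gives p(t) = t^3 - 11t^2 - 10t + 200.
Since p(-4) = 0, t = -4 is a root.
Factor out (t + 4): p(t) = (t + 4)·(t^2 - 15t + 50).
The quadratic factors as (t - 5)·(t - 10).
Eigenvalues: -4, 5, 10.

-4, 5, 10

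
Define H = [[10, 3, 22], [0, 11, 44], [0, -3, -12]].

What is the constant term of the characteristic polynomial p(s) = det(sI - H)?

0

p(0) = det(0·I − H) = det(−H) = (−1)^3·det(H).
det(H) = 0, so p(0) = 0.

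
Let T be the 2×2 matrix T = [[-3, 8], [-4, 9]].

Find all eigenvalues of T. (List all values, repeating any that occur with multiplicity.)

det(T - lambda·I) = (-3 - lambda)(9 - lambda) - (8)·(-4) = lambda^2 - 6·lambda + 5.
This factors as (lambda - 1)·(lambda - 5) = 0.
Eigenvalues: 1, 5.

1, 5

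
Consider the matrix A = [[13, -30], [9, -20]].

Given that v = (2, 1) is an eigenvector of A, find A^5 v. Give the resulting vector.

(-64, -32)

First find the eigenvalue: Av = (-4, -2) = -2·(2, 1), so λ = -2.
Then A^5 v = λ^5·v = (-2)^5·(2, 1) = -32·(2, 1) = (-64, -32).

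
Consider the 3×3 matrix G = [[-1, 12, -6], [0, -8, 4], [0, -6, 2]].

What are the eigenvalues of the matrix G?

-4, -2, -1

Set up det(λI - G) = 0.
Expanding along the first row, p(λ) = λ^3 + 7λ^2 + 14λ + 8.
Try λ = -1: p(-1) = 0, so -1 is a root.
Factor out (λ + 1): p(λ) = (λ + 1)·(λ^2 + 6λ + 8).
The quadratic factors as (λ + 4)·(λ + 2).
Eigenvalues: -4, -2, -1.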